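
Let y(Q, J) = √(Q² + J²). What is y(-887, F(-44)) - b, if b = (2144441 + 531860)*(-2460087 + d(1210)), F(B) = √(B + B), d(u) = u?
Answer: 6580694973977 + 3*√87409 ≈ 6.5807e+12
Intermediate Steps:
F(B) = √2*√B (F(B) = √(2*B) = √2*√B)
y(Q, J) = √(J² + Q²)
b = -6580694973977 (b = (2144441 + 531860)*(-2460087 + 1210) = 2676301*(-2458877) = -6580694973977)
y(-887, F(-44)) - b = √((√2*√(-44))² + (-887)²) - 1*(-6580694973977) = √((√2*(2*I*√11))² + 786769) + 6580694973977 = √((2*I*√22)² + 786769) + 6580694973977 = √(-88 + 786769) + 6580694973977 = √786681 + 6580694973977 = 3*√87409 + 6580694973977 = 6580694973977 + 3*√87409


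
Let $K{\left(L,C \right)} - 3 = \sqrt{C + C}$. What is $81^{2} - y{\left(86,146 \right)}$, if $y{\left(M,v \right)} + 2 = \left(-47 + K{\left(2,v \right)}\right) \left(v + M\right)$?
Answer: $16771 - 464 \sqrt{73} \approx 12807.0$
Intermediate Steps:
$K{\left(L,C \right)} = 3 + \sqrt{2} \sqrt{C}$ ($K{\left(L,C \right)} = 3 + \sqrt{C + C} = 3 + \sqrt{2 C} = 3 + \sqrt{2} \sqrt{C}$)
$y{\left(M,v \right)} = -2 + \left(-44 + \sqrt{2} \sqrt{v}\right) \left(M + v\right)$ ($y{\left(M,v \right)} = -2 + \left(-47 + \left(3 + \sqrt{2} \sqrt{v}\right)\right) \left(v + M\right) = -2 + \left(-44 + \sqrt{2} \sqrt{v}\right) \left(M + v\right)$)
$81^{2} - y{\left(86,146 \right)} = 81^{2} - \left(-2 - 3784 - 6424 + \sqrt{2} \cdot 146^{\frac{3}{2}} + 86 \sqrt{2} \sqrt{146}\right) = 6561 - \left(-2 - 3784 - 6424 + \sqrt{2} \cdot 146 \sqrt{146} + 172 \sqrt{73}\right) = 6561 - \left(-2 - 3784 - 6424 + 292 \sqrt{73} + 172 \sqrt{73}\right) = 6561 - \left(-10210 + 464 \sqrt{73}\right) = 6561 + \left(10210 - 464 \sqrt{73}\right) = 16771 - 464 \sqrt{73}$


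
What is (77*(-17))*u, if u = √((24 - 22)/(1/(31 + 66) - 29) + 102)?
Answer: -1309*√201500890/1406 ≈ -13216.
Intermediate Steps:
u = √201500890/1406 (u = √(2/(1/97 - 29) + 102) = √(2/(-2812/97) + 102) = √(2*(-97/2812) + 102) = √(-97/1406 + 102) = √(143315/1406) = √201500890/1406 ≈ 10.096)
(77*(-17))*u = (77*(-17))*(√201500890/1406) = -1309*√201500890/1406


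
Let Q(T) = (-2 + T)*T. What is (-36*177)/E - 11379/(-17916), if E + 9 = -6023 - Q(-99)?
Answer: 98859167/95737132 ≈ 1.0326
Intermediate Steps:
Q(T) = T*(-2 + T)
E = -16031 (E = -9 + (-6023 - (-99)*(-2 - 99)) = -9 + (-6023 - (-99)*(-101)) = -9 + (-6023 - 1*9999) = -9 + (-6023 - 9999) = -9 - 16022 = -16031)
(-36*177)/E - 11379/(-17916) = -36*177/(-16031) - 11379/(-17916) = -6372*(-1/16031) - 11379*(-1/17916) = 6372/16031 + 3793/5972 = 98859167/95737132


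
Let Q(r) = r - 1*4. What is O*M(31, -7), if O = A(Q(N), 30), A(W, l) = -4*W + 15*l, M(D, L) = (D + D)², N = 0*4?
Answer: 1791304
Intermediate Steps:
N = 0
M(D, L) = 4*D² (M(D, L) = (2*D)² = 4*D²)
Q(r) = -4 + r (Q(r) = r - 4 = -4 + r)
O = 466 (O = -4*(-4 + 0) + 15*30 = -4*(-4) + 450 = 16 + 450 = 466)
O*M(31, -7) = 466*(4*31²) = 466*(4*961) = 466*3844 = 1791304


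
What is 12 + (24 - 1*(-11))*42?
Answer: 1482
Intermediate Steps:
12 + (24 - 1*(-11))*42 = 12 + (24 + 11)*42 = 12 + 35*42 = 12 + 1470 = 1482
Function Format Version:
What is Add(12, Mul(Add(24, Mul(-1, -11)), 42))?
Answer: 1482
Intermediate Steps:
Add(12, Mul(Add(24, Mul(-1, -11)), 42)) = Add(12, Mul(Add(24, 11), 42)) = Add(12, Mul(35, 42)) = Add(12, 1470) = 1482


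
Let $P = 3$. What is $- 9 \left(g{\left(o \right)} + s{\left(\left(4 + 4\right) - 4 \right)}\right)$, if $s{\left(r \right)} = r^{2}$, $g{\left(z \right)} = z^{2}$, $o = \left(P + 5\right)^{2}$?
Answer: $-37008$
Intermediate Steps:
$o = 64$ ($o = \left(3 + 5\right)^{2} = 8^{2} = 64$)
$- 9 \left(g{\left(o \right)} + s{\left(\left(4 + 4\right) - 4 \right)}\right) = - 9 \left(64^{2} + \left(\left(4 + 4\right) - 4\right)^{2}\right) = - 9 \left(4096 + \left(8 - 4\right)^{2}\right) = - 9 \left(4096 + 4^{2}\right) = - 9 \left(4096 + 16\right) = \left(-9\right) 4112 = -37008$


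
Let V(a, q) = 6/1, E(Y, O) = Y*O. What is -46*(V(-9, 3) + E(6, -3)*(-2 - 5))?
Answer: -6072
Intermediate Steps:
E(Y, O) = O*Y
V(a, q) = 6 (V(a, q) = 6*1 = 6)
-46*(V(-9, 3) + E(6, -3)*(-2 - 5)) = -46*(6 + (-3*6)*(-2 - 5)) = -46*(6 - 18*(-7)) = -46*(6 + 126) = -46*132 = -6072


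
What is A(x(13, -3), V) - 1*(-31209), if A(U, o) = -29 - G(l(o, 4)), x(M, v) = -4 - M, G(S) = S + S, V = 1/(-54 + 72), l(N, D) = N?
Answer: 280619/9 ≈ 31180.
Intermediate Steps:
V = 1/18 ≈ 0.055556
G(S) = 2*S
A(U, o) = -29 - 2*o
A(x(13, -3), V) - 1*(-31209) = (-29 - 2*1/18) - 1*(-31209) = (-29 - ⅑) + 31209 = -262/9 + 31209 = 280619/9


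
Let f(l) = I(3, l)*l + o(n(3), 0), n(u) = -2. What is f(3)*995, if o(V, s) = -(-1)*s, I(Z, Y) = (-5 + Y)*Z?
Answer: -17910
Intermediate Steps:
I(Z, Y) = Z*(-5 + Y)
o(V, s) = s
f(l) = l*(-15 + 3*l) (f(l) = (3*(-5 + l))*l + 0 = (-15 + 3*l)*l + 0 = l*(-15 + 3*l) + 0 = l*(-15 + 3*l))
f(3)*995 = (3*3*(-5 + 3))*995 = (3*3*(-2))*995 = -18*995 = -17910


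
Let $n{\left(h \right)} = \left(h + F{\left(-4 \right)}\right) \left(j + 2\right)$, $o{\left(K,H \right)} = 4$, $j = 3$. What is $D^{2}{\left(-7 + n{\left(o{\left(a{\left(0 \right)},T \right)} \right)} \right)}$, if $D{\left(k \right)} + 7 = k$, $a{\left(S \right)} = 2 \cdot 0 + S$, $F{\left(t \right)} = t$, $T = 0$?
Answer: $196$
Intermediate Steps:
$a{\left(S \right)} = S$ ($a{\left(S \right)} = 0 + S = S$)
$n{\left(h \right)} = -20 + 5 h$ ($n{\left(h \right)} = \left(h - 4\right) \left(3 + 2\right) = \left(-4 + h\right) 5 = -20 + 5 h$)
$D{\left(k \right)} = -7 + k$
$D^{2}{\left(-7 + n{\left(o{\left(a{\left(0 \right)},T \right)} \right)} \right)} = \left(-7 + \left(-7 + \left(-20 + 5 \cdot 4\right)\right)\right)^{2} = \left(-7 + \left(-7 + \left(-20 + 20\right)\right)\right)^{2} = \left(-7 + \left(-7 + 0\right)\right)^{2} = \left(-7 - 7\right)^{2} = \left(-14\right)^{2} = 196$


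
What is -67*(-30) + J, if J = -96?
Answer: 1914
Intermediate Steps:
-67*(-30) + J = -67*(-30) - 96 = 2010 - 96 = 1914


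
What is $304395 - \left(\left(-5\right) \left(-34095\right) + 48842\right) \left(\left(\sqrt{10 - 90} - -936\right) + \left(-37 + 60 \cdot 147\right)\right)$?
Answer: $-2131237528 - 877268 i \sqrt{5} \approx -2.1312 \cdot 10^{9} - 1.9616 \cdot 10^{6} i$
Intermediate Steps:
$304395 - \left(\left(-5\right) \left(-34095\right) + 48842\right) \left(\left(\sqrt{10 - 90} - -936\right) + \left(-37 + 60 \cdot 147\right)\right) = 304395 - \left(170475 + 48842\right) \left(\left(\sqrt{-80} + 936\right) + \left(-37 + 8820\right)\right) = 304395 - 219317 \left(\left(4 i \sqrt{5} + 936\right) + 8783\right) = 304395 - 219317 \left(\left(936 + 4 i \sqrt{5}\right) + 8783\right) = 304395 - 219317 \left(9719 + 4 i \sqrt{5}\right) = 304395 - \left(2131541923 + 877268 i \sqrt{5}\right) = -2131237528 - 877268 i \sqrt{5}$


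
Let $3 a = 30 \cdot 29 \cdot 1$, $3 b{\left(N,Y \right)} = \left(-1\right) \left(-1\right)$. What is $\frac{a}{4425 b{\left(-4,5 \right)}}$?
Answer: $\frac{58}{295} \approx 0.19661$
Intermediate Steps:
$b{\left(N,Y \right)} = \frac{1}{3}$ ($b{\left(N,Y \right)} = \frac{\left(-1\right) \left(-1\right)}{3} = \frac{1}{3} \cdot 1 = \frac{1}{3}$)
$a = 290$ ($a = \frac{30 \cdot 29 \cdot 1}{3} = \frac{870 \cdot 1}{3} = \frac{1}{3} \cdot 870 = 290$)
$\frac{a}{4425 b{\left(-4,5 \right)}} = \frac{290}{4425 \cdot \frac{1}{3}} = \frac{290}{1475} = 290 \cdot \frac{1}{1475} = \frac{58}{295}$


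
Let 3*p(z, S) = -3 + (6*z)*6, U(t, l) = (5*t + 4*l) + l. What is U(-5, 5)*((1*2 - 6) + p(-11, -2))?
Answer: 0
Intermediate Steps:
U(t, l) = 5*l + 5*t (U(t, l) = (4*l + 5*t) + l = 5*l + 5*t)
p(z, S) = -1 + 12*z (p(z, S) = (-3 + (6*z)*6)/3 = (-3 + 36*z)/3 = -1 + 12*z)
U(-5, 5)*((1*2 - 6) + p(-11, -2)) = (5*5 + 5*(-5))*((1*2 - 6) + (-1 + 12*(-11))) = (25 - 25)*((2 - 6) + (-1 - 132)) = 0*(-4 - 133) = 0*(-137) = 0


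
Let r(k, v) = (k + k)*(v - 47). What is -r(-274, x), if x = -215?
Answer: -143576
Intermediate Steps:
r(k, v) = 2*k*(-47 + v) (r(k, v) = (2*k)*(-47 + v) = 2*k*(-47 + v))
-r(-274, x) = -2*(-274)*(-47 - 215) = -2*(-274)*(-262) = -1*143576 = -143576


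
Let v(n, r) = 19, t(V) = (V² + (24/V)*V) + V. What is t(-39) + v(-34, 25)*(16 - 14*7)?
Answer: -52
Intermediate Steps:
t(V) = 24 + V + V² (t(V) = (V² + 24) + V = (24 + V²) + V = 24 + V + V²)
t(-39) + v(-34, 25)*(16 - 14*7) = (24 - 39 + (-39)²) + 19*(16 - 14*7) = (24 - 39 + 1521) + 19*(16 - 98) = 1506 + 19*(-82) = 1506 - 1558 = -52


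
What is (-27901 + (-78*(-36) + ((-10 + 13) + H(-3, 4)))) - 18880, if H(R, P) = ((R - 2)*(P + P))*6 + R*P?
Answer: -44222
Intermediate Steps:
H(R, P) = P*R + 12*P*(-2 + R) (H(R, P) = ((-2 + R)*(2*P))*6 + P*R = (2*P*(-2 + R))*6 + P*R = 12*P*(-2 + R) + P*R = P*R + 12*P*(-2 + R))
(-27901 + (-78*(-36) + ((-10 + 13) + H(-3, 4)))) - 18880 = (-27901 + (-78*(-36) + ((-10 + 13) + 4*(-24 + 13*(-3))))) - 18880 = (-27901 + (2808 + (3 + 4*(-24 - 39)))) - 18880 = (-27901 + (2808 + (3 + 4*(-63)))) - 18880 = (-27901 + (2808 + (3 - 252))) - 18880 = (-27901 + (2808 - 249)) - 18880 = (-27901 + 2559) - 18880 = -25342 - 18880 = -44222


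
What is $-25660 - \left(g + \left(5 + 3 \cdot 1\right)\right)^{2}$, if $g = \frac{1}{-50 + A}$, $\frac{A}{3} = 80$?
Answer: $- \frac{928639441}{36100} \approx -25724.0$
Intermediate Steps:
$A = 240$ ($A = 3 \cdot 80 = 240$)
$g = \frac{1}{190}$ ($g = \frac{1}{-50 + 240} = \frac{1}{190} \approx 0.0052632$)
$-25660 - \left(g + \left(5 + 3 \cdot 1\right)\right)^{2} = -25660 - \left(\frac{1}{190} + \left(5 + 3 \cdot 1\right)\right)^{2} = -25660 - \left(\frac{1}{190} + \left(5 + 3\right)\right)^{2} = -25660 - \left(\frac{1}{190} + 8\right)^{2} = -25660 - \left(\frac{1521}{190}\right)^{2} = -25660 - \frac{2313441}{36100} = - \frac{928639441}{36100}$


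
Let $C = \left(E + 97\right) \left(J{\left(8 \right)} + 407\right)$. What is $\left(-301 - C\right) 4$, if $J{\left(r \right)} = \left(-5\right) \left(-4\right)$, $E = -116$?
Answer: $31248$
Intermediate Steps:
$J{\left(r \right)} = 20$
$C = -8113$ ($C = \left(-116 + 97\right) \left(20 + 407\right) = \left(-19\right) 427 = -8113$)
$\left(-301 - C\right) 4 = \left(-301 - -8113\right) 4 = \left(-301 + 8113\right) 4 = 7812 \cdot 4 = 31248$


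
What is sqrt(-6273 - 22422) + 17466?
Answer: 17466 + I*sqrt(28695) ≈ 17466.0 + 169.4*I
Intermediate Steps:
sqrt(-6273 - 22422) + 17466 = sqrt(-28695) + 17466 = I*sqrt(28695) + 17466 = 17466 + I*sqrt(28695)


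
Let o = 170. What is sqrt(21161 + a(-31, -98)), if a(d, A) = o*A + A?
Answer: sqrt(4403) ≈ 66.355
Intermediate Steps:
a(d, A) = 171*A (a(d, A) = 170*A + A = 171*A)
sqrt(21161 + a(-31, -98)) = sqrt(21161 + 171*(-98)) = sqrt(21161 - 16758) = sqrt(4403)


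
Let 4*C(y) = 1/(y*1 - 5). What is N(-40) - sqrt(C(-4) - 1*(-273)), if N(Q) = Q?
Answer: -40 - sqrt(9827)/6 ≈ -56.522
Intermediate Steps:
C(y) = 1/(4*(-5 + y)) (C(y) = 1/(4*(y*1 - 5)) = 1/(4*(y - 5)) = 1/(4*(-5 + y)))
N(-40) - sqrt(C(-4) - 1*(-273)) = -40 - sqrt(1/(4*(-5 - 4)) - 1*(-273)) = -40 - sqrt((1/4)/(-9) + 273) = -40 - sqrt((1/4)*(-1/9) + 273) = -40 - sqrt(-1/36 + 273) = -40 - sqrt(9827/36) = -40 - sqrt(9827)/6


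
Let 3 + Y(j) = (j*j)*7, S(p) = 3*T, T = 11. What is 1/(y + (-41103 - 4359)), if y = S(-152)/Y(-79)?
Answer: -43684/1985961975 ≈ -2.1996e-5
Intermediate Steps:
S(p) = 33 (S(p) = 3*11 = 33)
Y(j) = -3 + 7*j² (Y(j) = -3 + (j*j)*7 = -3 + j²*7 = -3 + 7*j²)
y = 33/43684 (y = 33/(-3 + 7*(-79)²) = 33/(-3 + 7*6241) = 33/(-3 + 43687) = 33/43684 ≈ 0.00075543)
1/(y + (-41103 - 4359)) = 1/(33/43684 + (-41103 - 4359)) = 1/(33/43684 - 45462) = 1/(-1985961975/43684) = -43684/1985961975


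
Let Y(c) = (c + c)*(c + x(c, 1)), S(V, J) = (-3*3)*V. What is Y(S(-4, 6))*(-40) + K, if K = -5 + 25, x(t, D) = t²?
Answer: -3836140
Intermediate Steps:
S(V, J) = -9*V
Y(c) = 2*c*(c + c²) (Y(c) = (c + c)*(c + c²) = (2*c)*(c + c²) = 2*c*(c + c²))
K = 20
Y(S(-4, 6))*(-40) + K = (2*(-9*(-4))²*(1 - 9*(-4)))*(-40) + 20 = (2*36²*(1 + 36))*(-40) + 20 = (2*1296*37)*(-40) + 20 = 95904*(-40) + 20 = -3836160 + 20 = -3836140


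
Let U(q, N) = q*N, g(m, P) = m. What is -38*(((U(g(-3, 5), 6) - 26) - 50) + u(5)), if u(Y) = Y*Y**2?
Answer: -1178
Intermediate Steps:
u(Y) = Y**3
U(q, N) = N*q
-38*(((U(g(-3, 5), 6) - 26) - 50) + u(5)) = -38*(((6*(-3) - 26) - 50) + 5**3) = -38*(((-18 - 26) - 50) + 125) = -38*((-44 - 50) + 125) = -38*(-94 + 125) = -38*31 = -1178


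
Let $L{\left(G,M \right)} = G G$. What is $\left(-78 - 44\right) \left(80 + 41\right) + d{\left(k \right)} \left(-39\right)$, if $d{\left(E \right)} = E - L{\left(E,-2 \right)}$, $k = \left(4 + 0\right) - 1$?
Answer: $-14528$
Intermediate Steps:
$L{\left(G,M \right)} = G^{2}$
$k = 3$ ($k = 4 - 1 = 3$)
$d{\left(E \right)} = E - E^{2}$
$\left(-78 - 44\right) \left(80 + 41\right) + d{\left(k \right)} \left(-39\right) = \left(-78 - 44\right) \left(80 + 41\right) + 3 \left(1 - 3\right) \left(-39\right) = \left(-122\right) 121 + 3 \left(1 - 3\right) \left(-39\right) = -14762 + 3 \left(-2\right) \left(-39\right) = -14762 - -234 = -14762 + 234 = -14528$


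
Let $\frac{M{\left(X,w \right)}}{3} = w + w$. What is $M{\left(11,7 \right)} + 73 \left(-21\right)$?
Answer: $-1491$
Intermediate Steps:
$M{\left(X,w \right)} = 6 w$ ($M{\left(X,w \right)} = 3 \left(w + w\right) = 3 \cdot 2 w = 6 w$)
$M{\left(11,7 \right)} + 73 \left(-21\right) = 6 \cdot 7 + 73 \left(-21\right) = 42 - 1533 = -1491$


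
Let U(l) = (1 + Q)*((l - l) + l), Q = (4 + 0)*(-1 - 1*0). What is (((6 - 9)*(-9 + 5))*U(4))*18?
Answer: -2592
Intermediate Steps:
Q = -4 (Q = 4*(-1 + 0) = 4*(-1) = -4)
U(l) = -3*l (U(l) = (1 - 4)*((l - l) + l) = -3*(0 + l) = -3*l)
(((6 - 9)*(-9 + 5))*U(4))*18 = (((6 - 9)*(-9 + 5))*(-3*4))*18 = (-3*(-4)*(-12))*18 = (12*(-12))*18 = -144*18 = -2592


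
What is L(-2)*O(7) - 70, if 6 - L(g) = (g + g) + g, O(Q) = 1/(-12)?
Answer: -71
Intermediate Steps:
O(Q) = -1/12
L(g) = 6 - 3*g (L(g) = 6 - ((g + g) + g) = 6 - (2*g + g) = 6 - 3*g)
L(-2)*O(7) - 70 = (6 - 3*(-2))*(-1/12) - 70 = (6 + 6)*(-1/12) - 70 = 12*(-1/12) - 70 = -1 - 70 = -71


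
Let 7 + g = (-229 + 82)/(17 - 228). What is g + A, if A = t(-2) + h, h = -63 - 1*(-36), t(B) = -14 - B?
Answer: -9559/211 ≈ -45.303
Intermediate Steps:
h = -27 (h = -63 + 36 = -27)
g = -1330/211 (g = -7 + (-229 + 82)/(17 - 228) = -7 - 147/(-211) = -7 - 147*(-1/211) = -7 + 147/211 = -1330/211 ≈ -6.3033)
A = -39 (A = (-14 - 1*(-2)) - 27 = (-14 + 2) - 27 = -12 - 27 = -39)
g + A = -1330/211 - 39 = -9559/211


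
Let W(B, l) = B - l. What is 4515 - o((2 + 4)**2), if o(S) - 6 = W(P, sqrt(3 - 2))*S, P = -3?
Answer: 4653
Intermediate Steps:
o(S) = 6 - 4*S (o(S) = 6 + (-3 - sqrt(3 - 2))*S = 6 + (-3 - sqrt(1))*S = 6 + (-3 - 1*1)*S = 6 + (-3 - 1)*S = 6 - 4*S)
4515 - o((2 + 4)**2) = 4515 - (6 - 4*(2 + 4)**2) = 4515 - (6 - 4*6**2) = 4515 - (6 - 4*36) = 4515 - (6 - 144) = 4515 - 1*(-138) = 4515 + 138 = 4653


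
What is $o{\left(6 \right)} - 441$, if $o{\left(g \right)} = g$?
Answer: $-435$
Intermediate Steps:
$o{\left(6 \right)} - 441 = 6 - 441 = -435$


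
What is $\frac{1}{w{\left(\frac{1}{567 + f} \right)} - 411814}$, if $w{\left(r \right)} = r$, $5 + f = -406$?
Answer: $- \frac{156}{64242983} \approx -2.4283 \cdot 10^{-6}$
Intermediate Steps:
$f = -411$ ($f = -5 - 406 = -411$)
$\frac{1}{w{\left(\frac{1}{567 + f} \right)} - 411814} = \frac{1}{\frac{1}{567 - 411} - 411814} = \frac{1}{\frac{1}{156} - 411814} = \frac{1}{- \frac{64242983}{156}} = - \frac{156}{64242983}$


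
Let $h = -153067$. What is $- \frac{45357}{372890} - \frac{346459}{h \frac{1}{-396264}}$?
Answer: $- \frac{51193787610098559}{57077153630} \approx -8.9692 \cdot 10^{5}$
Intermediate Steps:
$- \frac{45357}{372890} - \frac{346459}{h \frac{1}{-396264}} = - \frac{45357}{372890} - \frac{346459}{\left(-153067\right) \frac{1}{-396264}} = \left(-45357\right) \frac{1}{372890} - \frac{346459}{\left(-153067\right) \left(- \frac{1}{396264}\right)} = - \frac{45357}{372890} - \frac{346459}{\frac{153067}{396264}} = - \frac{45357}{372890} - \frac{137289229176}{153067} = - \frac{51193787610098559}{57077153630}$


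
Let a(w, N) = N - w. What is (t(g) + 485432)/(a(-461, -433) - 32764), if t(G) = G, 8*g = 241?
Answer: -3883697/261888 ≈ -14.830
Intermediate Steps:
g = 241/8 (g = (⅛)*241 = 241/8 ≈ 30.125)
(t(g) + 485432)/(a(-461, -433) - 32764) = (241/8 + 485432)/((-433 - 1*(-461)) - 32764) = 3883697/(8*((-433 + 461) - 32764)) = 3883697/(8*(28 - 32764)) = (3883697/8)/(-32736) = (3883697/8)*(-1/32736) = -3883697/261888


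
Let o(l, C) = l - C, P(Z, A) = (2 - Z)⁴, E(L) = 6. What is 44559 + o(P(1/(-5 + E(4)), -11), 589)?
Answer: 43971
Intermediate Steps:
44559 + o(P(1/(-5 + E(4)), -11), 589) = 44559 + ((-2 + 1/(-5 + 6))⁴ - 1*589) = 44559 + ((-2 + 1/1)⁴ - 589) = 44559 + ((-2 + 1)⁴ - 589) = 44559 + ((-1)⁴ - 589) = 44559 + (1 - 589) = 44559 - 588 = 43971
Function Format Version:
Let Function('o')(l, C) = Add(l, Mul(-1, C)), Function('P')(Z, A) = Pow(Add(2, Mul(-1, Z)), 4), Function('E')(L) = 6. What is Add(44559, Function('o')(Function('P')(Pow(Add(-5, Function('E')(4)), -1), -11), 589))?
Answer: 43971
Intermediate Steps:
Add(44559, Function('o')(Function('P')(Pow(Add(-5, Function('E')(4)), -1), -11), 589)) = Add(44559, Add(Pow(Add(-2, Pow(Add(-5, 6), -1)), 4), Mul(-1, 589))) = Add(44559, Add(Pow(Add(-2, Pow(1, -1)), 4), -589)) = Add(44559, Add(Pow(Add(-2, 1), 4), -589)) = Add(44559, Add(Pow(-1, 4), -589)) = Add(44559, Add(1, -589)) = Add(44559, -588) = 43971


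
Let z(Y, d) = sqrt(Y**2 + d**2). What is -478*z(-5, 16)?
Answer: -478*sqrt(281) ≈ -8012.7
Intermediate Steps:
-478*z(-5, 16) = -478*sqrt((-5)**2 + 16**2) = -478*sqrt(25 + 256) = -478*sqrt(281)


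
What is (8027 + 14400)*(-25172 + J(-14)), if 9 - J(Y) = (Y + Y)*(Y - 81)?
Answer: -623986421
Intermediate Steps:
J(Y) = 9 - 2*Y*(-81 + Y) (J(Y) = 9 - (Y + Y)*(Y - 81) = 9 - 2*Y*(-81 + Y))
(8027 + 14400)*(-25172 + J(-14)) = (8027 + 14400)*(-25172 + (9 - 2*(-14)**2 + 162*(-14))) = 22427*(-25172 + (9 - 2*196 - 2268)) = 22427*(-25172 + (9 - 392 - 2268)) = 22427*(-25172 - 2651) = 22427*(-27823) = -623986421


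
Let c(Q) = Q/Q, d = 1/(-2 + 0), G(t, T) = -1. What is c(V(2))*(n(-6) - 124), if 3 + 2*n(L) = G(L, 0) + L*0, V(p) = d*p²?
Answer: -126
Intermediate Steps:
d = -½ (d = 1/(-2) = -½ ≈ -0.50000)
V(p) = -p²/2
n(L) = -2 (n(L) = -3/2 + (-1 + L*0)/2 = -3/2 + (-1 + 0)/2 = -3/2 + (½)*(-1) = -3/2 - ½ = -2)
c(Q) = 1
c(V(2))*(n(-6) - 124) = 1*(-2 - 124) = 1*(-126) = -126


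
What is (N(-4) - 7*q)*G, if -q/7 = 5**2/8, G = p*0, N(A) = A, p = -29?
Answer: 0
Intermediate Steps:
G = 0 (G = -29*0 = 0)
q = -175/8 (q = -7*5**2/8 = -175/8 ≈ -21.875)
(N(-4) - 7*q)*G = (-4 - 7*(-175/8))*0 = (-4 + 1225/8)*0 = (1193/8)*0 = 0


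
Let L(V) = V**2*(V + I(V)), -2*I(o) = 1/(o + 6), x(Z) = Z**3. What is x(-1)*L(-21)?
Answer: 92463/10 ≈ 9246.3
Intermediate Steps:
I(o) = -1/(2*(6 + o)) (I(o) = -1/(2*(o + 6)) = -1/(2*(6 + o)))
L(V) = V**2*(V - 1/(12 + 2*V))
x(-1)*L(-21) = (-1)**3*((-21)**2*(-1/2 - 21*(6 - 21))/(6 - 21)) = -441*(-1/2 - 21*(-15))/(-15) = -441*(-1)*(-1/2 + 315)/15 = -441*(-1)*629/(15*2) = -1*(-92463/10) = 92463/10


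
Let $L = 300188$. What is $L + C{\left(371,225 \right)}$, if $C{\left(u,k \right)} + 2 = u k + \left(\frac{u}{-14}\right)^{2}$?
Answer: $\frac{1537453}{4} \approx 3.8436 \cdot 10^{5}$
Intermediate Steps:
$C{\left(u,k \right)} = -2 + \frac{u^{2}}{196} + k u$ ($C{\left(u,k \right)} = -2 + \left(u k + \left(\frac{u}{-14}\right)^{2}\right) = -2 + \left(k u + \left(u \left(- \frac{1}{14}\right)\right)^{2}\right) = -2 + \left(k u + \left(- \frac{u}{14}\right)^{2}\right) = -2 + \left(k u + \frac{u^{2}}{196}\right) = -2 + \left(\frac{u^{2}}{196} + k u\right) = -2 + \frac{u^{2}}{196} + k u$)
$L + C{\left(371,225 \right)} = 300188 + \left(-2 + \frac{371^{2}}{196} + 225 \cdot 371\right) = 300188 + \left(-2 + \frac{1}{196} \cdot 137641 + 83475\right) = 300188 + \left(-2 + \frac{2809}{4} + 83475\right) = 300188 + \frac{336701}{4} = \frac{1537453}{4}$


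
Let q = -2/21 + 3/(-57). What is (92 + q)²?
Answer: 1343149201/159201 ≈ 8436.8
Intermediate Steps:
q = -59/399 (q = -2*1/21 + 3*(-1/57) = -2/21 - 1/19 = -59/399 ≈ -0.14787)
(92 + q)² = (92 - 59/399)² = (36649/399)² = 1343149201/159201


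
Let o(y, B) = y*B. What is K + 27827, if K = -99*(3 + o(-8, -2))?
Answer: 25946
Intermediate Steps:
o(y, B) = B*y
K = -1881 (K = -99*(3 - 2*(-8)) = -99*(3 + 16) = -99*19 = -1881)
K + 27827 = -1881 + 27827 = 25946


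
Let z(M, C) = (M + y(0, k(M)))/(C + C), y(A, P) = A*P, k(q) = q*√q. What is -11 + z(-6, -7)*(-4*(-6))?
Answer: -5/7 ≈ -0.71429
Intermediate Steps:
k(q) = q^(3/2)
z(M, C) = M/(2*C) (z(M, C) = (M + 0*M^(3/2))/(C + C) = (M + 0)/((2*C)) = M*(1/(2*C)) = M/(2*C))
-11 + z(-6, -7)*(-4*(-6)) = -11 + ((½)*(-6)/(-7))*(-4*(-6)) = -11 + ((½)*(-6)*(-⅐))*24 = -11 + (3/7)*24 = -11 + 72/7 = -5/7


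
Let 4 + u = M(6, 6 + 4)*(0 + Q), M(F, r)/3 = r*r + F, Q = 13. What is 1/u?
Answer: 1/4130 ≈ 0.00024213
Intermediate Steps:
M(F, r) = 3*F + 3*r² (M(F, r) = 3*(r*r + F) = 3*(r² + F) = 3*(F + r²) = 3*F + 3*r²)
u = 4130 (u = -4 + (3*6 + 3*(6 + 4)²)*(0 + 13) = -4 + (18 + 3*10²)*13 = -4 + (18 + 3*100)*13 = -4 + (18 + 300)*13 = -4 + 318*13 = -4 + 4134 = 4130)
1/u = 1/4130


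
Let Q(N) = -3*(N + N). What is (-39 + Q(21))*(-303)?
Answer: 49995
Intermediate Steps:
Q(N) = -6*N
(-39 + Q(21))*(-303) = (-39 - 6*21)*(-303) = (-39 - 126)*(-303) = -165*(-303) = 49995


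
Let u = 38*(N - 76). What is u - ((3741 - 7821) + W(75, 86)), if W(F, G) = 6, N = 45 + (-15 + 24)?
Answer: 3238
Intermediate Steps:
N = 54 (N = 45 + 9 = 54)
u = -836 (u = 38*(54 - 76) = 38*(-22) = -836)
u - ((3741 - 7821) + W(75, 86)) = -836 - ((3741 - 7821) + 6) = -836 - (-4080 + 6) = -836 - 1*(-4074) = -836 + 4074 = 3238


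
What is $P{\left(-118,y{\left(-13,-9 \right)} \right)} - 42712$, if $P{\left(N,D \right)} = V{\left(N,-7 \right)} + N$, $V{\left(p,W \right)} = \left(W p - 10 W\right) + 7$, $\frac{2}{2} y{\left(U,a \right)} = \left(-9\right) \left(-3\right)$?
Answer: $-41927$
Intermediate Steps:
$y{\left(U,a \right)} = 27$ ($y{\left(U,a \right)} = \left(-9\right) \left(-3\right) = 27$)
$V{\left(p,W \right)} = 7 - 10 W + W p$ ($V{\left(p,W \right)} = \left(- 10 W + W p\right) + 7 = 7 - 10 W + W p$)
$P{\left(N,D \right)} = 77 - 6 N$ ($P{\left(N,D \right)} = \left(7 - -70 - 7 N\right) + N = \left(7 + 70 - 7 N\right) + N = \left(77 - 7 N\right) + N = 77 - 6 N$)
$P{\left(-118,y{\left(-13,-9 \right)} \right)} - 42712 = \left(77 - -708\right) - 42712 = \left(77 + 708\right) - 42712 = 785 - 42712 = -41927$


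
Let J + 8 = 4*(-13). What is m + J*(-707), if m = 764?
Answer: 43184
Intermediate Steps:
J = -60 (J = -8 + 4*(-13) = -8 - 52 = -60)
m + J*(-707) = 764 - 60*(-707) = 764 + 42420 = 43184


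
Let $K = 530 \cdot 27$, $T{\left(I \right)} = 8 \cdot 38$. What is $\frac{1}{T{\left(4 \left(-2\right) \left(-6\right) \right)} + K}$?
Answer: $\frac{1}{14614} \approx 6.8428 \cdot 10^{-5}$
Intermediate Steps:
$T{\left(I \right)} = 304$
$K = 14310$
$\frac{1}{T{\left(4 \left(-2\right) \left(-6\right) \right)} + K} = \frac{1}{304 + 14310} = \frac{1}{14614}$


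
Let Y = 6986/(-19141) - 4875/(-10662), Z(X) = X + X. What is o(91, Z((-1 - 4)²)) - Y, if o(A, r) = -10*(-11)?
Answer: 7476706659/68027114 ≈ 109.91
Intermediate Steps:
Z(X) = 2*X
o(A, r) = 110
Y = 6275881/68027114 (Y = 6986*(-1/19141) - 4875*(-1/10662) = -6986/19141 + 1625/3554 = 6275881/68027114 ≈ 0.092256)
o(91, Z((-1 - 4)²)) - Y = 110 - 1*6275881/68027114 = 110 - 6275881/68027114 = 7476706659/68027114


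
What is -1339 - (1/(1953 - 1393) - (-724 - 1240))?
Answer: -1849681/560 ≈ -3303.0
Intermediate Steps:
-1339 - (1/(1953 - 1393) - (-724 - 1240)) = -1339 - (1/560 - 1*(-1964)) = -1339 - (1/560 + 1964) = -1339 - 1*1099841/560 = -1339 - 1099841/560 = -1849681/560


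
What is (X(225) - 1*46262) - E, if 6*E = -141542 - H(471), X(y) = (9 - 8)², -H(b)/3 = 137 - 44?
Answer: -136303/6 ≈ -22717.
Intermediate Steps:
H(b) = -279 (H(b) = -3*(137 - 44) = -3*93 = -279)
X(y) = 1 (X(y) = 1² = 1)
E = -141263/6 (E = (-141542 - 1*(-279))/6 = (-141542 + 279)/6 = (⅙)*(-141263) = -141263/6 ≈ -23544.)
(X(225) - 1*46262) - E = (1 - 1*46262) - 1*(-141263/6) = (1 - 46262) + 141263/6 = -46261 + 141263/6 = -136303/6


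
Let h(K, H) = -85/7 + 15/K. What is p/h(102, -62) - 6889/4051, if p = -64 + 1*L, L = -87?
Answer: 125916743/11565605 ≈ 10.887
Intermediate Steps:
h(K, H) = -85/7 + 15/K (h(K, H) = -85*⅐ + 15/K = -85/7 + 15/K)
p = -151 (p = -64 + 1*(-87) = -64 - 87 = -151)
p/h(102, -62) - 6889/4051 = -151/(-85/7 + 15/102) - 6889/4051 = -151/(-85/7 + 15*(1/102)) - 6889*1/4051 = -151/(-85/7 + 5/34) - 6889/4051 = -151/(-2855/238) - 6889/4051 = -151*(-238/2855) - 6889/4051 = 35938/2855 - 6889/4051 = 125916743/11565605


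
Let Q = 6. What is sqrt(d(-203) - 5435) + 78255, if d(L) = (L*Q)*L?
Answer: 78255 + sqrt(241819) ≈ 78747.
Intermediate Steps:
d(L) = 6*L**2 (d(L) = (L*6)*L = (6*L)*L = 6*L**2)
sqrt(d(-203) - 5435) + 78255 = sqrt(6*(-203)**2 - 5435) + 78255 = sqrt(6*41209 - 5435) + 78255 = sqrt(247254 - 5435) + 78255 = sqrt(241819) + 78255 = 78255 + sqrt(241819)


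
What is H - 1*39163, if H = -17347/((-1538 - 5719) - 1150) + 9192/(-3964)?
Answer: -326282279340/8331337 ≈ -39163.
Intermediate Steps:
H = -2128409/8331337 (H = -17347/(-7257 - 1150) + 9192*(-1/3964) = -17347/(-8407) - 2298/991 = -17347*(-1/8407) - 2298/991 = 17347/8407 - 2298/991 = -2128409/8331337 ≈ -0.25547)
H - 1*39163 = -2128409/8331337 - 1*39163 = -2128409/8331337 - 39163 = -326282279340/8331337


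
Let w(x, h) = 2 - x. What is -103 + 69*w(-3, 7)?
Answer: 242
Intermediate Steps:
-103 + 69*w(-3, 7) = -103 + 69*(2 - 1*(-3)) = -103 + 69*(2 + 3) = -103 + 69*5 = -103 + 345 = 242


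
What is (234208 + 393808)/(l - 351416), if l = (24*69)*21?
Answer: -39251/19790 ≈ -1.9834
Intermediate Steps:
l = 34776 (l = 1656*21 = 34776)
(234208 + 393808)/(l - 351416) = (234208 + 393808)/(34776 - 351416) = 628016/(-316640) = 628016*(-1/316640) = -39251/19790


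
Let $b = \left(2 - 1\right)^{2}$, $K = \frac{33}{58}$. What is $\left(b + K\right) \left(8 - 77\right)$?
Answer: $- \frac{6279}{58} \approx -108.26$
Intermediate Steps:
$K = \frac{33}{58}$ ($K = 33 \cdot \frac{1}{58} = \frac{33}{58} \approx 0.56897$)
$b = 1$ ($b = 1^{2} = 1$)
$\left(b + K\right) \left(8 - 77\right) = \left(1 + \frac{33}{58}\right) \left(8 - 77\right) = \frac{91 \left(8 - 77\right)}{58} = \frac{91}{58} \left(-69\right) = - \frac{6279}{58}$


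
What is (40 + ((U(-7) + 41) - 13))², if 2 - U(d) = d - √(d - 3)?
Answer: (77 + I*√10)² ≈ 5919.0 + 486.99*I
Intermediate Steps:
U(d) = 2 + √(-3 + d) - d (U(d) = 2 - (d - √(d - 3)) = 2 - (d - √(-3 + d)) = 2 + (√(-3 + d) - d) = 2 + √(-3 + d) - d)
(40 + ((U(-7) + 41) - 13))² = (40 + (((2 + √(-3 - 7) - 1*(-7)) + 41) - 13))² = (40 + (((2 + √(-10) + 7) + 41) - 13))² = (40 + (((2 + I*√10 + 7) + 41) - 13))² = (40 + (((9 + I*√10) + 41) - 13))² = (40 + ((50 + I*√10) - 13))² = (40 + (37 + I*√10))² = (77 + I*√10)²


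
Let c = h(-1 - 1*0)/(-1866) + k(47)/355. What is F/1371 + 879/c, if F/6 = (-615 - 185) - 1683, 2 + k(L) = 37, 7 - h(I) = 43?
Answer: 8857077445/1189571 ≈ 7445.6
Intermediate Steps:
h(I) = -36 (h(I) = 7 - 1*43 = 7 - 43 = -36)
k(L) = 35 (k(L) = -2 + 37 = 35)
c = 2603/22081 (c = -36/(-1866) + 35/355 = -36*(-1/1866) + 35*(1/355) = 6/311 + 7/71 = 2603/22081 ≈ 0.11788)
F = -14898 (F = 6*((-615 - 185) - 1683) = 6*(-800 - 1683) = 6*(-2483) = -14898)
F/1371 + 879/c = -14898/1371 + 879/(2603/22081) = -14898*1/1371 + 879*(22081/2603) = -4966/457 + 19409199/2603 = 8857077445/1189571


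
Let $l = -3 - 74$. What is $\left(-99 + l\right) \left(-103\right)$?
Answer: $18128$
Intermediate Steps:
$l = -77$
$\left(-99 + l\right) \left(-103\right) = \left(-99 - 77\right) \left(-103\right) = \left(-176\right) \left(-103\right) = 18128$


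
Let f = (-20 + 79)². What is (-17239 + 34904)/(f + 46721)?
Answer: 17665/50202 ≈ 0.35188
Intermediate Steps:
f = 3481 (f = 59² = 3481)
(-17239 + 34904)/(f + 46721) = (-17239 + 34904)/(3481 + 46721) = 17665/50202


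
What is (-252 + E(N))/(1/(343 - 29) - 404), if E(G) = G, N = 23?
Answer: 71906/126855 ≈ 0.56684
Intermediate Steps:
(-252 + E(N))/(1/(343 - 29) - 404) = (-252 + 23)/(1/(343 - 29) - 404) = -229/(1/314 - 404) = -229/(-126855/314) = -229*(-314/126855) = 71906/126855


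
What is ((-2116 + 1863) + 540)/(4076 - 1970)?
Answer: 287/2106 ≈ 0.13628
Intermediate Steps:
((-2116 + 1863) + 540)/(4076 - 1970) = (-253 + 540)/2106 = 287*(1/2106) = 287/2106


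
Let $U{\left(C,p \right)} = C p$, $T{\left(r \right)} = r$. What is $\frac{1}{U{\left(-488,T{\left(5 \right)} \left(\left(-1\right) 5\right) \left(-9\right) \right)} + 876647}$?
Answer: $\frac{1}{766847} \approx 1.304 \cdot 10^{-6}$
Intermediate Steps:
$\frac{1}{U{\left(-488,T{\left(5 \right)} \left(\left(-1\right) 5\right) \left(-9\right) \right)} + 876647} = \frac{1}{- 488 \cdot 5 \left(\left(-1\right) 5\right) \left(-9\right) + 876647} = \frac{1}{- 488 \cdot 5 \left(-5\right) \left(-9\right) + 876647} = \frac{1}{- 488 \left(\left(-25\right) \left(-9\right)\right) + 876647} = \frac{1}{\left(-488\right) 225 + 876647} = \frac{1}{-109800 + 876647} = \frac{1}{766847}$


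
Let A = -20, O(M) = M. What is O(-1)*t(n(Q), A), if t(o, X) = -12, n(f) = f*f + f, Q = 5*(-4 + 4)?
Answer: 12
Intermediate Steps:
Q = 0 (Q = 5*0 = 0)
n(f) = f + f**2 (n(f) = f**2 + f = f + f**2)
O(-1)*t(n(Q), A) = -1*(-12) = 12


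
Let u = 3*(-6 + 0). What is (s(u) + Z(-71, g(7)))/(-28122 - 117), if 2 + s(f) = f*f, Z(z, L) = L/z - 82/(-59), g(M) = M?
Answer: -1354267/118293171 ≈ -0.011448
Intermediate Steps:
Z(z, L) = 82/59 + L/z (Z(z, L) = L/z - 82*(-1/59) = L/z + 82/59 = 82/59 + L/z)
u = -18 (u = 3*(-6) = -18)
s(f) = -2 + f² (s(f) = -2 + f*f = -2 + f²)
(s(u) + Z(-71, g(7)))/(-28122 - 117) = ((-2 + (-18)²) + (82/59 + 7/(-71)))/(-28122 - 117) = ((-2 + 324) + (82/59 + 7*(-1/71)))/(-28239) = (322 + (82/59 - 7/71))*(-1/28239) = (322 + 5409/4189)*(-1/28239) = (1354267/4189)*(-1/28239) = -1354267/118293171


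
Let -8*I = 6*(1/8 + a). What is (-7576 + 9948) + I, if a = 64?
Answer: 74365/32 ≈ 2323.9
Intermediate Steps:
I = -1539/32 (I = -3*(1/8 + 64)/4 = -3*(⅛ + 64)/4 = -3*513/(4*8) = -⅛*1539/4 = -1539/32 ≈ -48.094)
(-7576 + 9948) + I = (-7576 + 9948) - 1539/32 = 2372 - 1539/32 = 74365/32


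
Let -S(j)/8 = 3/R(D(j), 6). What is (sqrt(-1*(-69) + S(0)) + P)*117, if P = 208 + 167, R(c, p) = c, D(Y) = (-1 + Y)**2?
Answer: 43875 + 351*sqrt(5) ≈ 44660.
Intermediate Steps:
S(j) = -24/(-1 + j)**2 (S(j) = -24/((-1 + j)**2) = -24/(-1 + j)**2)
P = 375
(sqrt(-1*(-69) + S(0)) + P)*117 = (sqrt(-1*(-69) - 24/(-1 + 0)**2) + 375)*117 = (sqrt(69 - 24/(-1)**2) + 375)*117 = (sqrt(69 - 24*1) + 375)*117 = (sqrt(69 - 24) + 375)*117 = (sqrt(45) + 375)*117 = (3*sqrt(5) + 375)*117 = (375 + 3*sqrt(5))*117 = 43875 + 351*sqrt(5)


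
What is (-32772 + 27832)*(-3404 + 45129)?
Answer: -206121500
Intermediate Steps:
(-32772 + 27832)*(-3404 + 45129) = -4940*41725 = -206121500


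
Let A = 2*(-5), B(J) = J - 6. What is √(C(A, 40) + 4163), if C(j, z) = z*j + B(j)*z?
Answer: 3*√347 ≈ 55.884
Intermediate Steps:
B(J) = -6 + J
A = -10
C(j, z) = j*z + z*(-6 + j) (C(j, z) = z*j + (-6 + j)*z = j*z + z*(-6 + j))
√(C(A, 40) + 4163) = √(2*40*(-3 - 10) + 4163) = √(2*40*(-13) + 4163) = √(-1040 + 4163) = √3123 = 3*√347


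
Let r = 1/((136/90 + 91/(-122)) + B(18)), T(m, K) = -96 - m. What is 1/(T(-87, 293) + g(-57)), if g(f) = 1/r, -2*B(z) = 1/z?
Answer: -3660/30241 ≈ -0.12103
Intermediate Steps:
B(z) = -1/(2*z)
r = 3660/2699 (r = 1/((136/90 + 91/(-122)) - ½/18) = 1/((136*(1/90) + 91*(-1/122)) - ½*1/18) = 1/((68/45 - 91/122) - 1/36) = 1/(4201/5490 - 1/36) = 1/(2699/3660) = 3660/2699 ≈ 1.3561)
g(f) = 2699/3660 (g(f) = 1/(3660/2699) = 2699/3660)
1/(T(-87, 293) + g(-57)) = 1/((-96 - 1*(-87)) + 2699/3660) = 1/((-96 + 87) + 2699/3660) = 1/(-9 + 2699/3660) = 1/(-30241/3660) = -3660/30241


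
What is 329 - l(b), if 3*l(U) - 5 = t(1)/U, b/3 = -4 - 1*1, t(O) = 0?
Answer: 982/3 ≈ 327.33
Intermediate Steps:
b = -15 (b = 3*(-4 - 1*1) = 3*(-4 - 1) = 3*(-5) = -15)
l(U) = 5/3 (l(U) = 5/3 + (0/U)/3 = 5/3 + (⅓)*0 = 5/3 + 0 = 5/3)
329 - l(b) = 329 - 1*5/3 = 329 - 5/3 = 982/3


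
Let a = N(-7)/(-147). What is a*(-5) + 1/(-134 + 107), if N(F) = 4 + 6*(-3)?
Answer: -97/189 ≈ -0.51323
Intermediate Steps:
N(F) = -14 (N(F) = 4 - 18 = -14)
a = 2/21 (a = -14/(-147) = -14*(-1/147) = 2/21 ≈ 0.095238)
a*(-5) + 1/(-134 + 107) = (2/21)*(-5) + 1/(-134 + 107) = -10/21 + 1/(-27) = -10/21 - 1/27 = -97/189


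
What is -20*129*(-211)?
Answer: 544380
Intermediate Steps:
-20*129*(-211) = -2580*(-211) = 544380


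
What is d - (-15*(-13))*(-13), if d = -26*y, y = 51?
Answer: 1209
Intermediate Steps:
d = -1326 (d = -26*51 = -1326)
d - (-15*(-13))*(-13) = -1326 - (-15*(-13))*(-13) = -1326 - 195*(-13) = -1326 - 1*(-2535) = -1326 + 2535 = 1209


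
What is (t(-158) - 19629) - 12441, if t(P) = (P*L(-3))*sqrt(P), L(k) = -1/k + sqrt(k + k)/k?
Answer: -32070 - 158*I*sqrt(158)*(1 - I*sqrt(6))/3 ≈ -33692.0 - 662.01*I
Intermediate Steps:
L(k) = -1/k + sqrt(2)/sqrt(k) (L(k) = -1/k + sqrt(2*k)/k = -1/k + (sqrt(2)*sqrt(k))/k = -1/k + sqrt(2)/sqrt(k))
t(P) = P**(3/2)*(1/3 - I*sqrt(6)/3) (t(P) = (P*(-1/(-3) + sqrt(2)/sqrt(-3)))*sqrt(P) = (P*(-1*(-1/3) + sqrt(2)*(-I*sqrt(3)/3)))*sqrt(P) = (P*(1/3 - I*sqrt(6)/3))*sqrt(P) = P**(3/2)*(1/3 - I*sqrt(6)/3))
(t(-158) - 19629) - 12441 = ((-158)**(3/2)*(1 - I*sqrt(6))/3 - 19629) - 12441 = ((-158*I*sqrt(158))*(1 - I*sqrt(6))/3 - 19629) - 12441 = (-158*I*sqrt(158)*(1 - I*sqrt(6))/3 - 19629) - 12441 = (-19629 - 158*I*sqrt(158)*(1 - I*sqrt(6))/3) - 12441 = -32070 - 158*I*sqrt(158)*(1 - I*sqrt(6))/3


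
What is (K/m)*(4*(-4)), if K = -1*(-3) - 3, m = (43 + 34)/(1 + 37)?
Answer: 0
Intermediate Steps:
m = 77/38 ≈ 2.0263
K = 0 (K = 3 - 3 = 0)
(K/m)*(4*(-4)) = (0/(77/38))*(4*(-4)) = ((38/77)*0)*(-16) = 0*(-16) = 0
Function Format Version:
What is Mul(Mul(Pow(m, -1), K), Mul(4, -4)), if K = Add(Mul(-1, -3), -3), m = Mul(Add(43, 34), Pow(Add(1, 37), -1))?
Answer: 0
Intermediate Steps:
m = Rational(77, 38) (m = Mul(77, Pow(38, -1)) = Mul(77, Rational(1, 38)) = Rational(77, 38) ≈ 2.0263)
K = 0 (K = Add(3, -3) = 0)
Mul(Mul(Pow(m, -1), K), Mul(4, -4)) = Mul(Mul(Pow(Rational(77, 38), -1), 0), Mul(4, -4)) = Mul(Mul(Rational(38, 77), 0), -16) = Mul(0, -16) = 0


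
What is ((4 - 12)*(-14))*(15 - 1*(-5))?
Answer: 2240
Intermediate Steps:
((4 - 12)*(-14))*(15 - 1*(-5)) = (-8*(-14))*(15 + 5) = 112*20 = 2240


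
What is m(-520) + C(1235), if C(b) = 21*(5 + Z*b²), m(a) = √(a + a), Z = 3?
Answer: 96089280 + 4*I*√65 ≈ 9.6089e+7 + 32.249*I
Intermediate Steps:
m(a) = √2*√a (m(a) = √(2*a) = √2*√a)
C(b) = 105 + 63*b² (C(b) = 21*(5 + 3*b²) = 105 + 63*b²)
m(-520) + C(1235) = √2*√(-520) + (105 + 63*1235²) = √2*(2*I*√130) + (105 + 63*1525225) = 4*I*√65 + (105 + 96089175) = 4*I*√65 + 96089280 = 96089280 + 4*I*√65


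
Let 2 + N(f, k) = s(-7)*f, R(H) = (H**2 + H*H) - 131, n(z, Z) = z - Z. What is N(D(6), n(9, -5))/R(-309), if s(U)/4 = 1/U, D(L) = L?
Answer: -38/1335817 ≈ -2.8447e-5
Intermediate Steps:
s(U) = 4/U
R(H) = -131 + 2*H**2 (R(H) = (H**2 + H**2) - 131 = 2*H**2 - 131 = -131 + 2*H**2)
N(f, k) = -2 - 4*f/7 (N(f, k) = -2 + (4/(-7))*f = -2 + (4*(-1/7))*f = -2 - 4*f/7)
N(D(6), n(9, -5))/R(-309) = (-2 - 4/7*6)/(-131 + 2*(-309)**2) = (-2 - 24/7)/(-131 + 2*95481) = -38/(7*(-131 + 190962)) = -38/7/190831 = -38/7*1/190831 = -38/1335817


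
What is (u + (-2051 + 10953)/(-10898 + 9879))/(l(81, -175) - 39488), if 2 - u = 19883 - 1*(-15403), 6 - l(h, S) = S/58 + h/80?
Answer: 83434851360/93333867191 ≈ 0.89394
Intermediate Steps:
l(h, S) = 6 - S/58 - h/80 (l(h, S) = 6 - (S/58 + h/80) = 6 + (-S/58 - h/80) = 6 - S/58 - h/80)
u = -35284 (u = 2 - (19883 - 1*(-15403)) = 2 - (19883 + 15403) = 2 - 1*35286 = 2 - 35286 = -35284)
(u + (-2051 + 10953)/(-10898 + 9879))/(l(81, -175) - 39488) = (-35284 + (-2051 + 10953)/(-10898 + 9879))/((6 - 1/58*(-175) - 1/80*81) - 39488) = (-35284 + 8902/(-1019))/((6 + 175/58 - 81/80) - 39488) = (-35284 + 8902*(-1/1019))/(18571/2320 - 39488) = (-35284 - 8902/1019)/(-91593589/2320) = -35963298/1019*(-2320/91593589) = 83434851360/93333867191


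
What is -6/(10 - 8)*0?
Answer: 0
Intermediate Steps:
-6/(10 - 8)*0 = -6/2*0 = -6*½*0 = -3*0 = 0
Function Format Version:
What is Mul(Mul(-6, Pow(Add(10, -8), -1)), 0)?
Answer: 0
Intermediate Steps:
Mul(Mul(-6, Pow(Add(10, -8), -1)), 0) = Mul(Mul(-6, Pow(2, -1)), 0) = Mul(Mul(-6, Rational(1, 2)), 0) = Mul(-3, 0) = 0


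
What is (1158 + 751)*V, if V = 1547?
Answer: 2953223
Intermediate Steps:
(1158 + 751)*V = (1158 + 751)*1547 = 1909*1547 = 2953223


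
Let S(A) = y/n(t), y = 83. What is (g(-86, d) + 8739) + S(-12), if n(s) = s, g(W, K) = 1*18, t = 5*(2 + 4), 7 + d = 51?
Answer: 262793/30 ≈ 8759.8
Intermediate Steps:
d = 44 (d = -7 + 51 = 44)
t = 30 (t = 5*6 = 30)
g(W, K) = 18
S(A) = 83/30
(g(-86, d) + 8739) + S(-12) = (18 + 8739) + 83/30 = 8757 + 83/30 = 262793/30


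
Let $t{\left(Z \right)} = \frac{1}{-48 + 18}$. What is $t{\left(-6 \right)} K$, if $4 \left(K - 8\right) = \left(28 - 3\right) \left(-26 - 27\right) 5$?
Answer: $\frac{6593}{120} \approx 54.942$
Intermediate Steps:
$t{\left(Z \right)} = - \frac{1}{30}$ ($t{\left(Z \right)} = \frac{1}{-30} = - \frac{1}{30}$)
$K = - \frac{6593}{4}$ ($K = 8 + \frac{\left(28 - 3\right) \left(-26 - 27\right) 5}{4} = 8 + \frac{25 \left(-53\right) 5}{4} = 8 + \frac{\left(-1325\right) 5}{4} = 8 + \frac{1}{4} \left(-6625\right) = 8 - \frac{6625}{4} = - \frac{6593}{4} \approx -1648.3$)
$t{\left(-6 \right)} K = \left(- \frac{1}{30}\right) \left(- \frac{6593}{4}\right) = \frac{6593}{120}$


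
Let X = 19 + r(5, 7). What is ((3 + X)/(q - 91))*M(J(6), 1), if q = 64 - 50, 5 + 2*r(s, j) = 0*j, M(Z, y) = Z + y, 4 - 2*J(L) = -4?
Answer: -195/154 ≈ -1.2662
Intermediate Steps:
J(L) = 4 (J(L) = 2 - 1/2*(-4) = 2 + 2 = 4)
r(s, j) = -5/2 (r(s, j) = -5/2 + (0*j)/2 = -5/2 + (1/2)*0 = -5/2 + 0 = -5/2)
q = 14
X = 33/2 (X = 19 - 5/2 = 33/2 ≈ 16.500)
((3 + X)/(q - 91))*M(J(6), 1) = ((3 + 33/2)/(14 - 91))*(4 + 1) = ((39/2)/(-77))*5 = ((39/2)*(-1/77))*5 = -39/154*5 = -195/154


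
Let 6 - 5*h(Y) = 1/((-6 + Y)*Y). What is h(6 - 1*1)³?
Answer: 29791/15625 ≈ 1.9066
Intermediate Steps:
h(Y) = 6/5 - 1/(5*Y*(-6 + Y)) (h(Y) = 6/5 - 1/(5*(-6 + Y)*Y) = 6/5 - 1/(5*Y*(-6 + Y)))
h(6 - 1*1)³ = ((-1 - 36*(6 - 1*1) + 6*(6 - 1*1)²)/(5*(6 - 1*1)*(-6 + (6 - 1*1))))³ = ((-1 - 36*(6 - 1) + 6*(6 - 1)²)/(5*(6 - 1)*(-6 + (6 - 1))))³ = ((⅕)*(-1 - 36*5 + 6*5²)/(5*(-6 + 5)))³ = ((⅕)*(⅕)*(-1 - 180 + 6*25)/(-1))³ = ((⅕)*(⅕)*(-1)*(-1 - 180 + 150))³ = ((⅕)*(⅕)*(-1)*(-31))³ = (31/25)³ = 29791/15625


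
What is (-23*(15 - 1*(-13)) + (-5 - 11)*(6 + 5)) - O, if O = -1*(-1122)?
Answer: -1942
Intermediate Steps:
O = 1122
(-23*(15 - 1*(-13)) + (-5 - 11)*(6 + 5)) - O = (-23*(15 - 1*(-13)) + (-5 - 11)*(6 + 5)) - 1*1122 = (-23*(15 + 13) - 16*11) - 1122 = (-23*28 - 176) - 1122 = (-644 - 176) - 1122 = -820 - 1122 = -1942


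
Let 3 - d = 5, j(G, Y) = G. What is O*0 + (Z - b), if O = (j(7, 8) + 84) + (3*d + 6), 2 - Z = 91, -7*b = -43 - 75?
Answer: -741/7 ≈ -105.86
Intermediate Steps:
b = 118/7 (b = -(-43 - 75)/7 = -⅐*(-118) = 118/7 ≈ 16.857)
Z = -89 (Z = 2 - 1*91 = 2 - 91 = -89)
d = -2 (d = 3 - 1*5 = 3 - 5 = -2)
O = 91 (O = (7 + 84) + (3*(-2) + 6) = 91 + (-6 + 6) = 91 + 0 = 91)
O*0 + (Z - b) = 91*0 + (-89 - 1*118/7) = 0 + (-89 - 118/7) = 0 - 741/7 = -741/7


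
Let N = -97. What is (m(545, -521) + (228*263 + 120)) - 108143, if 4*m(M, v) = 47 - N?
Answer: -48023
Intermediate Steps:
m(M, v) = 36 (m(M, v) = (47 - 1*(-97))/4 = (47 + 97)/4 = (¼)*144 = 36)
(m(545, -521) + (228*263 + 120)) - 108143 = (36 + (228*263 + 120)) - 108143 = (36 + (59964 + 120)) - 108143 = (36 + 60084) - 108143 = 60120 - 108143 = -48023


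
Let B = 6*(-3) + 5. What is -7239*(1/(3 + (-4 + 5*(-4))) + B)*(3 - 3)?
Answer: 0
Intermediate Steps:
B = -13 (B = -18 + 5 = -13)
-7239*(1/(3 + (-4 + 5*(-4))) + B)*(3 - 3) = -7239*(1/(3 + (-4 + 5*(-4))) - 13)*(3 - 3) = -7239*(1/(3 + (-4 - 20)) - 13)*0 = -7239*(1/(3 - 24) - 13)*0 = -7239*(1/(-21) - 13)*0 = -7239*(-1/21 - 13)*0 = -(-661162)*0/7 = -7239*0 = 0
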